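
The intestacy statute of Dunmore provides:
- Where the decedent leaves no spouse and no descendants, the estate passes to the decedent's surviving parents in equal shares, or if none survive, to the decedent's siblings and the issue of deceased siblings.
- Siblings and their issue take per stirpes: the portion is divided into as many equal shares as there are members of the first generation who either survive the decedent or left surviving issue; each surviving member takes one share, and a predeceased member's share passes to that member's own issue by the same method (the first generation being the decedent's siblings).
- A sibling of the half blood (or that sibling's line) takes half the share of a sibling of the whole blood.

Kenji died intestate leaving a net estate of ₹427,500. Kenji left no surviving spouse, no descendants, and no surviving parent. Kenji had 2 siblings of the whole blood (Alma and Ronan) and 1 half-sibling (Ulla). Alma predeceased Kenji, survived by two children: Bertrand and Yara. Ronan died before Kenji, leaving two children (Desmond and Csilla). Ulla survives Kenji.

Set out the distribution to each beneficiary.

The entire ₹427,500 passes to the siblings and their issue.
Counting each half-blood sibling's line as half a unit, there are 5/2 units in ₹427,500, so one unit is ₹171,000. Whole-blood lines (Alma and Ronan) take ₹171,000 each; half-blood lines (Ulla) take ₹85,500 each.
Alma's share (₹171,000) is divided into 2 shares of ₹85,500: Bertrand and Yara each take ₹85,500.
Ronan's share (₹171,000) is divided into 2 shares of ₹85,500: Desmond and Csilla each take ₹85,500.

Ulla: ₹85,500; Bertrand: ₹85,500; Yara: ₹85,500; Desmond: ₹85,500; Csilla: ₹85,500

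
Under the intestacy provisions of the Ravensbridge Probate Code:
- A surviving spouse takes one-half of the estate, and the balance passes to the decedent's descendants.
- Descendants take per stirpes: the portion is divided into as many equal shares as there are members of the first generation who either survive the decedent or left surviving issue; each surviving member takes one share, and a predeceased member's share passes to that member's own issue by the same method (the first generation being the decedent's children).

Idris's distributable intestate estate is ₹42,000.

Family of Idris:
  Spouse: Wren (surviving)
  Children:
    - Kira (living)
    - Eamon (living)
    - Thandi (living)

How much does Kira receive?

Kira receives ₹7,000.

Wren takes one-half of ₹42,000 = ₹21,000. The remaining ₹21,000 passes to the descendants.
The descendants' portion (₹21,000) is divided into 3 shares of ₹7,000: Kira, Eamon, and Thandi each take ₹7,000.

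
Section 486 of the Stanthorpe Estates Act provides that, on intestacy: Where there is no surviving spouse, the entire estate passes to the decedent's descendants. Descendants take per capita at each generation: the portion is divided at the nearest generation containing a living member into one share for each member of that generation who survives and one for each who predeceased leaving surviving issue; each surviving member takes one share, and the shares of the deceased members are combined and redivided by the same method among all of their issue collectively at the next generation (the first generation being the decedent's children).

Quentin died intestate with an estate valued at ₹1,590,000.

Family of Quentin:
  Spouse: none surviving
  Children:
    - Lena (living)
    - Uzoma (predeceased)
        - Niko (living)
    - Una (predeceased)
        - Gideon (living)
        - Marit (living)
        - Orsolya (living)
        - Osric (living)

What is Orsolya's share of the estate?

Orsolya receives ₹212,000.

The entire ₹1,590,000 passes to the descendants.
That amount (₹1,590,000) is divided at the children's generation into 3 shares of ₹530,000. Lena takes ₹530,000. The 2 shares of the deceased (Uzoma and Una) are combined into a pool of ₹1,060,000.
That pool (₹1,060,000) is divided at the grandchildren's generation equally among Niko, Gideon, Marit, Orsolya, and Osric: ₹212,000 each.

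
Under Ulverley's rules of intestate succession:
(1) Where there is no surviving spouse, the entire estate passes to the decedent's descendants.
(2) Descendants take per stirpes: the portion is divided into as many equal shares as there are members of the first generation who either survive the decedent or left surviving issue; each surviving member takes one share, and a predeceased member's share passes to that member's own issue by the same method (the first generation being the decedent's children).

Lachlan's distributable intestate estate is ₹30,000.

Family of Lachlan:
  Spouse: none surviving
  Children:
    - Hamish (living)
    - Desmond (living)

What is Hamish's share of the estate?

Hamish receives ₹15,000.

The entire ₹30,000 passes to the descendants.
That amount (₹30,000) is divided into 2 shares of ₹15,000: Hamish and Desmond each take ₹15,000.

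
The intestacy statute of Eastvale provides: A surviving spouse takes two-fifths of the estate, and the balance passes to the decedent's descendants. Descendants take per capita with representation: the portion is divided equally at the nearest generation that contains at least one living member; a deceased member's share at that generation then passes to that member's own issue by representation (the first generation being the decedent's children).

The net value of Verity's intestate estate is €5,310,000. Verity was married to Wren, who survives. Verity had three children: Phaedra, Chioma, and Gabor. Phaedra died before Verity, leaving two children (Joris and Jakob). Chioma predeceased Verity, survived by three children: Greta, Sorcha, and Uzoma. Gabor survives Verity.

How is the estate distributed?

Wren takes two-fifths of €5,310,000 = €2,124,000. The remaining €3,186,000 passes to the descendants.
The descendants' portion (€3,186,000) is divided into 3 shares of €1,062,000: Gabor takes €1,062,000; Phaedra's €1,062,000 share passes to Phaedra's issue; Chioma's €1,062,000 share passes to Chioma's issue.
Phaedra's share (€1,062,000) is divided into 2 shares of €531,000: Joris and Jakob each take €531,000.
Chioma's share (€1,062,000) is divided into 3 shares of €354,000: Greta, Sorcha, and Uzoma each take €354,000.

Wren: €2,124,000; Joris: €531,000; Jakob: €531,000; Greta: €354,000; Sorcha: €354,000; Uzoma: €354,000; Gabor: €1,062,000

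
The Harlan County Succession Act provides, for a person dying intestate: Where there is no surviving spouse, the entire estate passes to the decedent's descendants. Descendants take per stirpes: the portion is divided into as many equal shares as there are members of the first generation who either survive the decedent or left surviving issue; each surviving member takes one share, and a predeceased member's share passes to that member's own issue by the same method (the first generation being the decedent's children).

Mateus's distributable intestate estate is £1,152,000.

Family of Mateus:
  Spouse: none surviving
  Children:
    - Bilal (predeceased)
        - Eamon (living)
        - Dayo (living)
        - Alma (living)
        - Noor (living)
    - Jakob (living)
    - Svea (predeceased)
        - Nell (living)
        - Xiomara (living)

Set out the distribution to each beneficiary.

The entire £1,152,000 passes to the descendants.
That amount (£1,152,000) is divided into 3 shares of £384,000: Jakob takes £384,000; Bilal's £384,000 share passes to Bilal's issue; Svea's £384,000 share passes to Svea's issue.
Bilal's share (£384,000) is divided into 4 shares of £96,000: Eamon, Dayo, Alma, and Noor each take £96,000.
Svea's share (£384,000) is divided into 2 shares of £192,000: Nell and Xiomara each take £192,000.

Eamon: £96,000; Dayo: £96,000; Alma: £96,000; Noor: £96,000; Jakob: £384,000; Nell: £192,000; Xiomara: £192,000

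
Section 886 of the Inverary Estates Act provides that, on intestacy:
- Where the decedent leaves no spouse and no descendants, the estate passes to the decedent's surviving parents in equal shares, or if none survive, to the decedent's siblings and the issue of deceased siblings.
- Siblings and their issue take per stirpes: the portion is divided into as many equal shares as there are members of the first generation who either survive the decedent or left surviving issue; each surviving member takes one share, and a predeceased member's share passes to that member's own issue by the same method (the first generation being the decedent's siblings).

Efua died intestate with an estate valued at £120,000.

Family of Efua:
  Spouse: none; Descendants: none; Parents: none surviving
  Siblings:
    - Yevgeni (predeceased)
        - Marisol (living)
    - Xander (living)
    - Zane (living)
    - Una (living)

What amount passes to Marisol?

The entire £120,000 passes to the siblings and their issue.
That amount (£120,000) is divided into 4 shares of £30,000: Xander, Zane, and Una each take £30,000; Yevgeni's £30,000 share passes to Yevgeni's issue.
Yevgeni's share (£30,000) passes entirely to Marisol.

Marisol receives £30,000.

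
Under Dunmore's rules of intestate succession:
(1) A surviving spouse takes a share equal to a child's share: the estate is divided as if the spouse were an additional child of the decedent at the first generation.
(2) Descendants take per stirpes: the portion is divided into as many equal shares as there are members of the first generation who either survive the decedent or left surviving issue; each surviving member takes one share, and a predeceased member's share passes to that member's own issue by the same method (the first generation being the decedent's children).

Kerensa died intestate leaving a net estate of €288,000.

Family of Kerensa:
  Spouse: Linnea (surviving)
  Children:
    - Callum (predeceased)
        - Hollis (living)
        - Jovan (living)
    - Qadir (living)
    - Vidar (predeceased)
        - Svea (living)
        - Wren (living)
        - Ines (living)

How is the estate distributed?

The spouse counts as an additional share at the children's level, so there are 4 primary shares of €72,000. Linnea takes one such share (€72,000).
The children's combined portion (€216,000) is divided into 3 shares of €72,000: Qadir takes €72,000; Callum's €72,000 share passes to Callum's issue; Vidar's €72,000 share passes to Vidar's issue.
Callum's share (€72,000) is divided into 2 shares of €36,000: Hollis and Jovan each take €36,000.
Vidar's share (€72,000) is divided into 3 shares of €24,000: Svea, Wren, and Ines each take €24,000.

Linnea: €72,000; Hollis: €36,000; Jovan: €36,000; Qadir: €72,000; Svea: €24,000; Wren: €24,000; Ines: €24,000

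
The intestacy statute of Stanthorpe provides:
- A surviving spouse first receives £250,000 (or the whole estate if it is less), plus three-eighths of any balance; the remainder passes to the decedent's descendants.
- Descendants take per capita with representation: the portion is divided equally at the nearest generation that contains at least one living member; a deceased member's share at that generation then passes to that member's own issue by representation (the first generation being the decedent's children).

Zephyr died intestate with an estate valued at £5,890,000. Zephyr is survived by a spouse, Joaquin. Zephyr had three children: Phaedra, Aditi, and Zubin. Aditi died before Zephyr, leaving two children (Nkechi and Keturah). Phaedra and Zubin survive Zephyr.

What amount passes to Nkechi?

Joaquin first takes £250,000, leaving a balance of £5,640,000. Joaquin then takes three-eighths of the balance (£2,115,000), for a total of £2,365,000. The remaining £3,525,000 passes to the descendants.
The descendants' portion (£3,525,000) is divided into 3 shares of £1,175,000: Phaedra and Zubin each take £1,175,000; Aditi's £1,175,000 share passes to Aditi's issue.
Aditi's share (£1,175,000) is divided into 2 shares of £587,500: Nkechi and Keturah each take £587,500.

Nkechi receives £587,500.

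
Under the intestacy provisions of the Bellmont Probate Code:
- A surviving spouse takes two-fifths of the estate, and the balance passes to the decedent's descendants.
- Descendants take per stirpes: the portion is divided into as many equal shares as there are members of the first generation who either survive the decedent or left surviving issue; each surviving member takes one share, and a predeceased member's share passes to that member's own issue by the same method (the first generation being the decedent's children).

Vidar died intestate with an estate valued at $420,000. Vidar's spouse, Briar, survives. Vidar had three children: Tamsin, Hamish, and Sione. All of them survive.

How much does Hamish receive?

Briar takes two-fifths of $420,000 = $168,000. The remaining $252,000 passes to the descendants.
The descendants' portion ($252,000) is divided into 3 shares of $84,000: Tamsin, Hamish, and Sione each take $84,000.

Hamish receives $84,000.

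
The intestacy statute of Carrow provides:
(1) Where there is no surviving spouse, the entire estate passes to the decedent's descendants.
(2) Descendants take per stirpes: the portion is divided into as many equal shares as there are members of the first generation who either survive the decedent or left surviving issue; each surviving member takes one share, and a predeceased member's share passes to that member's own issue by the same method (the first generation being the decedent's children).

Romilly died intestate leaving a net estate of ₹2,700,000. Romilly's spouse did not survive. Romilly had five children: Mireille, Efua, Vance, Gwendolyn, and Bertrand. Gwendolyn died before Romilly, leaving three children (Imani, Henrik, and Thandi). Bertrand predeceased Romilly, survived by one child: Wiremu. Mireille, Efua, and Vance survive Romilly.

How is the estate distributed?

The entire ₹2,700,000 passes to the descendants.
That amount (₹2,700,000) is divided into 5 shares of ₹540,000: Mireille, Efua, and Vance each take ₹540,000; Gwendolyn's ₹540,000 share passes to Gwendolyn's issue; Bertrand's ₹540,000 share passes to Bertrand's issue.
Gwendolyn's share (₹540,000) is divided into 3 shares of ₹180,000: Imani, Henrik, and Thandi each take ₹180,000.
Bertrand's share (₹540,000) passes entirely to Wiremu.

Mireille: ₹540,000; Efua: ₹540,000; Vance: ₹540,000; Imani: ₹180,000; Henrik: ₹180,000; Thandi: ₹180,000; Wiremu: ₹540,000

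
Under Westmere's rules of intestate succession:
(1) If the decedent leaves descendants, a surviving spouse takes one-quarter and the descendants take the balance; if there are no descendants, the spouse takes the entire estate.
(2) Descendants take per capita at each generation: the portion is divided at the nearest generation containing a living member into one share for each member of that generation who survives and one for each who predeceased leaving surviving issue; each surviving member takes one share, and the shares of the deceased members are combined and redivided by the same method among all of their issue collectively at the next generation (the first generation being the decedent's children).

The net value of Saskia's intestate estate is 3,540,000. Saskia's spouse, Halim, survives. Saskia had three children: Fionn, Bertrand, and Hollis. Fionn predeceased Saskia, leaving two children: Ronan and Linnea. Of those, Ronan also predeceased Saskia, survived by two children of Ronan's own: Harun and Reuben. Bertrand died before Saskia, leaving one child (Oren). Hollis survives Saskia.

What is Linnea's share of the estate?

Halim takes one-quarter of 3,540,000 = 885,000. The remaining 2,655,000 passes to the descendants.
The descendants' portion (2,655,000) is divided at the children's generation into 3 shares of 885,000. Hollis takes 885,000. The 2 shares of the deceased (Fionn and Bertrand) are combined into a pool of 1,770,000.
That pool (1,770,000) is divided at the grandchildren's generation into 3 shares of 590,000. Linnea and Oren each take 590,000. The remaining share for the deceased Ronan (590,000) is carried to the next generation.
That pool (590,000) is divided at the great-grandchildren's generation equally among Harun and Reuben: 295,000 each.

Linnea receives 590,000.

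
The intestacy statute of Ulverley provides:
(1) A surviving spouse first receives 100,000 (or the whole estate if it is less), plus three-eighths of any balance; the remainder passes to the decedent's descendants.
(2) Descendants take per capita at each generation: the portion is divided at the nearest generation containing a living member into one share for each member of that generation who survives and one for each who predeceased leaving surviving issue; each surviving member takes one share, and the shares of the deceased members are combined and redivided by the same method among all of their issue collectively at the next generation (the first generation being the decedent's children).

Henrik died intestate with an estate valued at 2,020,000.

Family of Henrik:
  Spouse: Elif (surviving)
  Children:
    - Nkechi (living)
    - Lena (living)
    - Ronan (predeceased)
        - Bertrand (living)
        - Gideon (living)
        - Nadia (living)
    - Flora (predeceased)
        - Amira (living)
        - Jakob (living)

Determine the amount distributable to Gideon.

Gideon receives 120,000.

Elif first takes 100,000, leaving a balance of 1,920,000. Elif then takes three-eighths of the balance (720,000), for a total of 820,000. The remaining 1,200,000 passes to the descendants.
The descendants' portion (1,200,000) is divided at the children's generation into 4 shares of 300,000. Nkechi and Lena each take 300,000. The 2 shares of the deceased (Ronan and Flora) are combined into a pool of 600,000.
That pool (600,000) is divided at the grandchildren's generation equally among Bertrand, Gideon, Nadia, Amira, and Jakob: 120,000 each.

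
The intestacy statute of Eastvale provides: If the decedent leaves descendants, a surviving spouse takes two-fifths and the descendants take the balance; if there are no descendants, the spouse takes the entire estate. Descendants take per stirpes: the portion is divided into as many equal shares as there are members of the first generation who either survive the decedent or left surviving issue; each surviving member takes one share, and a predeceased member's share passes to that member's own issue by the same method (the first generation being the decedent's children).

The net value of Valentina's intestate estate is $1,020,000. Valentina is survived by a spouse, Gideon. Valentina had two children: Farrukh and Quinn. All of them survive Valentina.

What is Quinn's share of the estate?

Gideon takes two-fifths of $1,020,000 = $408,000. The remaining $612,000 passes to the descendants.
The descendants' portion ($612,000) is divided into 2 shares of $306,000: Farrukh and Quinn each take $306,000.

Quinn receives $306,000.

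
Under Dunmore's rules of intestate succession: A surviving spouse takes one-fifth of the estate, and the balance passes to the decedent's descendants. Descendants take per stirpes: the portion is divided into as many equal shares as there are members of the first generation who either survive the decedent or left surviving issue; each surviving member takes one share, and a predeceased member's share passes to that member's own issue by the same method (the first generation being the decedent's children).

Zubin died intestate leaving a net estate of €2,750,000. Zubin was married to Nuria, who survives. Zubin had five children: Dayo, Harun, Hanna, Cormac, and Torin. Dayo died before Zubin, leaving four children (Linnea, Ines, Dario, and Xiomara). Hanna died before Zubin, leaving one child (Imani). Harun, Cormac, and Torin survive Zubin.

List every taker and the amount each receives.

Nuria: €550,000; Linnea: €110,000; Ines: €110,000; Dario: €110,000; Xiomara: €110,000; Harun: €440,000; Imani: €440,000; Cormac: €440,000; Torin: €440,000

Nuria takes one-fifth of €2,750,000 = €550,000. The remaining €2,200,000 passes to the descendants.
The descendants' portion (€2,200,000) is divided into 5 shares of €440,000: Harun, Cormac, and Torin each take €440,000; Dayo's €440,000 share passes to Dayo's issue; Hanna's €440,000 share passes to Hanna's issue.
Dayo's share (€440,000) is divided into 4 shares of €110,000: Linnea, Ines, Dario, and Xiomara each take €110,000.
Hanna's share (€440,000) passes entirely to Imani.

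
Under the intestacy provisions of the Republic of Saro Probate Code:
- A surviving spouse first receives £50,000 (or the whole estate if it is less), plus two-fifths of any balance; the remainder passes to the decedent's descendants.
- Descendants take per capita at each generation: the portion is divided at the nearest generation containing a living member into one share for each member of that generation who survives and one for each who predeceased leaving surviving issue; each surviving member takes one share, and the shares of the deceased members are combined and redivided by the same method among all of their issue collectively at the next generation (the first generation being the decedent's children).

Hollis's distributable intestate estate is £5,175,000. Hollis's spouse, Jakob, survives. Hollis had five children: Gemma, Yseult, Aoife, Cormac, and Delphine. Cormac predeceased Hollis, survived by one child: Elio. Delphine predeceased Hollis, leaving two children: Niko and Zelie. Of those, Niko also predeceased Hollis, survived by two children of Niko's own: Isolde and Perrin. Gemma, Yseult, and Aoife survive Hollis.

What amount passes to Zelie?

Zelie receives £410,000.

Jakob first takes £50,000, leaving a balance of £5,125,000. Jakob then takes two-fifths of the balance (£2,050,000), for a total of £2,100,000. The remaining £3,075,000 passes to the descendants.
The descendants' portion (£3,075,000) is divided at the children's generation into 5 shares of £615,000. Gemma, Yseult, and Aoife each take £615,000. The 2 shares of the deceased (Cormac and Delphine) are combined into a pool of £1,230,000.
That pool (£1,230,000) is divided at the grandchildren's generation into 3 shares of £410,000. Elio and Zelie each take £410,000. The remaining share for the deceased Niko (£410,000) is carried to the next generation.
That pool (£410,000) is divided at the great-grandchildren's generation equally among Isolde and Perrin: £205,000 each.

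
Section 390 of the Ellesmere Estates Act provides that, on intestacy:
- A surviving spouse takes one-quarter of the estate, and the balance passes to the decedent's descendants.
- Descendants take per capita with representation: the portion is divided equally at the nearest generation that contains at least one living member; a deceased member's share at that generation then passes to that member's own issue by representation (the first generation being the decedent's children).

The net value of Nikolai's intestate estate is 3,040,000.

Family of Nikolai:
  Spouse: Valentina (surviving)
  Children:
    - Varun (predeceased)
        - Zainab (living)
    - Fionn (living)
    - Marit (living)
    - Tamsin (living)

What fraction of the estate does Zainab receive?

Valentina takes one-quarter of 3,040,000 = 760,000. The remaining 2,280,000 passes to the descendants.
The descendants' portion (2,280,000) is divided into 4 shares of 570,000: Fionn, Marit, and Tamsin each take 570,000; Varun's 570,000 share passes to Varun's issue.
Varun's share (570,000) passes entirely to Zainab.

Zainab receives 3/16 of the estate.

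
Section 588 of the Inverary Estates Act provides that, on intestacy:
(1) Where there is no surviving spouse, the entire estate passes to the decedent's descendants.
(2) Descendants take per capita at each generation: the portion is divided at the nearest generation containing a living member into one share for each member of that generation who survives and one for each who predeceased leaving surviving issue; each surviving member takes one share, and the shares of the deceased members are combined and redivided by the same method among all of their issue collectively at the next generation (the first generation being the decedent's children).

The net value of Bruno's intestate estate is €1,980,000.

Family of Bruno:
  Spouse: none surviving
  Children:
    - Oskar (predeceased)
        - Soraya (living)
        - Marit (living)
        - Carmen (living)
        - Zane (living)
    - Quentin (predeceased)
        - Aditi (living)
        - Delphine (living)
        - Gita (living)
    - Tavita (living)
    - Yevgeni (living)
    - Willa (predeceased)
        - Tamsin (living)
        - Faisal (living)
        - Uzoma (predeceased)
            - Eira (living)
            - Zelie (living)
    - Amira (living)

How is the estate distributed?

Soraya: €99,000; Marit: €99,000; Carmen: €99,000; Zane: €99,000; Aditi: €99,000; Delphine: €99,000; Gita: €99,000; Tavita: €330,000; Yevgeni: €330,000; Tamsin: €99,000; Faisal: €99,000; Eira: €49,500; Zelie: €49,500; Amira: €330,000

The entire €1,980,000 passes to the descendants.
That amount (€1,980,000) is divided at the children's generation into 6 shares of €330,000. Tavita, Yevgeni, and Amira each take €330,000. The 3 shares of the deceased (Oskar, Quentin, and Willa) are combined into a pool of €990,000.
That pool (€990,000) is divided at the grandchildren's generation into 10 shares of €99,000. Soraya, Marit, Carmen, Zane, Aditi, Delphine, Gita, Tamsin, and Faisal each take €99,000. The remaining share for the deceased Uzoma (€99,000) is carried to the next generation.
That pool (€99,000) is divided at the great-grandchildren's generation equally among Eira and Zelie: €49,500 each.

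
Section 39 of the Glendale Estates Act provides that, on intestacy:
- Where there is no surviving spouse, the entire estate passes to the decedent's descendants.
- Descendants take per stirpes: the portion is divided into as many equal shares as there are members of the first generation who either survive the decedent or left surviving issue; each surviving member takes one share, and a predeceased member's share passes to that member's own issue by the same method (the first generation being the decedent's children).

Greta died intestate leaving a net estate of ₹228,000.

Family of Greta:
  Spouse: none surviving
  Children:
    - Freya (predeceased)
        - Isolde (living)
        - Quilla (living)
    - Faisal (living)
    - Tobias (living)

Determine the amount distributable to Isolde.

Isolde receives ₹38,000.

The entire ₹228,000 passes to the descendants.
That amount (₹228,000) is divided into 3 shares of ₹76,000: Faisal and Tobias each take ₹76,000; Freya's ₹76,000 share passes to Freya's issue.
Freya's share (₹76,000) is divided into 2 shares of ₹38,000: Isolde and Quilla each take ₹38,000.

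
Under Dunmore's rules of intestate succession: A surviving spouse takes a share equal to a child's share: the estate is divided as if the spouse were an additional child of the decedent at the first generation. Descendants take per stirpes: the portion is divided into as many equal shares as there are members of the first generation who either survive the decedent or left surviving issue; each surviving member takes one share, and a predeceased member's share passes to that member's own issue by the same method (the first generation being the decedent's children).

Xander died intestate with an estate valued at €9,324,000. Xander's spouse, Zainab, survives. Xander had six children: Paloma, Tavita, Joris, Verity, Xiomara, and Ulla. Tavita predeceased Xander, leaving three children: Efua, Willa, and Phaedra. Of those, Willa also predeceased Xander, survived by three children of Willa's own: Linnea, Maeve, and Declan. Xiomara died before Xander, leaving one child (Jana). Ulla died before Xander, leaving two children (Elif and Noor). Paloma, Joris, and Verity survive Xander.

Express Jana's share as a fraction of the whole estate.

The spouse counts as an additional share at the children's level, so there are 7 primary shares of €1,332,000. Zainab takes one such share (€1,332,000).
The children's combined portion (€7,992,000) is divided into 6 shares of €1,332,000: Paloma, Joris, and Verity each take €1,332,000; Tavita's €1,332,000 share passes to Tavita's issue; Xiomara's €1,332,000 share passes to Xiomara's issue; Ulla's €1,332,000 share passes to Ulla's issue.
Tavita's share (€1,332,000) is divided into 3 shares of €444,000: Efua and Phaedra each take €444,000; Willa's €444,000 share passes to Willa's issue.
Willa's share (€444,000) is divided into 3 shares of €148,000: Linnea, Maeve, and Declan each take €148,000.
Xiomara's share (€1,332,000) passes entirely to Jana.
Ulla's share (€1,332,000) is divided into 2 shares of €666,000: Elif and Noor each take €666,000.

Jana receives 1/7 of the estate.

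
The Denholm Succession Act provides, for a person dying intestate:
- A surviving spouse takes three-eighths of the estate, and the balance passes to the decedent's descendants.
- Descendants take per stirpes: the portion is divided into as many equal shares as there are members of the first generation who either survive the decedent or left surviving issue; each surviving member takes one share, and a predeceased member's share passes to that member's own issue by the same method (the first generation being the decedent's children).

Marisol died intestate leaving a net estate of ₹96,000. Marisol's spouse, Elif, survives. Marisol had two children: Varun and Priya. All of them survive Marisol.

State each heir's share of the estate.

Elif: ₹36,000; Varun: ₹30,000; Priya: ₹30,000

Elif takes three-eighths of ₹96,000 = ₹36,000. The remaining ₹60,000 passes to the descendants.
The descendants' portion (₹60,000) is divided into 2 shares of ₹30,000: Varun and Priya each take ₹30,000.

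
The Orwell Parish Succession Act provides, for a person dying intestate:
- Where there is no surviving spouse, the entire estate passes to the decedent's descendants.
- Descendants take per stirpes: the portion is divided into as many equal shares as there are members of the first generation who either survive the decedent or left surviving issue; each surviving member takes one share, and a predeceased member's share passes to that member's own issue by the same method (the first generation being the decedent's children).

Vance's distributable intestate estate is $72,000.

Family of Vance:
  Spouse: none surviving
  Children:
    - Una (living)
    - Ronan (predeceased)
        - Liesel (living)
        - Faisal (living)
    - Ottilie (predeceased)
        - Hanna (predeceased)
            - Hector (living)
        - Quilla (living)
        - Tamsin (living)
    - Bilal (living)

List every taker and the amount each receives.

The entire $72,000 passes to the descendants.
That amount ($72,000) is divided into 4 shares of $18,000: Una and Bilal each take $18,000; Ronan's $18,000 share passes to Ronan's issue; Ottilie's $18,000 share passes to Ottilie's issue.
Ronan's share ($18,000) is divided into 2 shares of $9,000: Liesel and Faisal each take $9,000.
Ottilie's share ($18,000) is divided into 3 shares of $6,000: Quilla and Tamsin each take $6,000; Hanna's $6,000 share passes to Hanna's issue.
Hanna's share ($6,000) passes entirely to Hector.

Una: $18,000; Liesel: $9,000; Faisal: $9,000; Hector: $6,000; Quilla: $6,000; Tamsin: $6,000; Bilal: $18,000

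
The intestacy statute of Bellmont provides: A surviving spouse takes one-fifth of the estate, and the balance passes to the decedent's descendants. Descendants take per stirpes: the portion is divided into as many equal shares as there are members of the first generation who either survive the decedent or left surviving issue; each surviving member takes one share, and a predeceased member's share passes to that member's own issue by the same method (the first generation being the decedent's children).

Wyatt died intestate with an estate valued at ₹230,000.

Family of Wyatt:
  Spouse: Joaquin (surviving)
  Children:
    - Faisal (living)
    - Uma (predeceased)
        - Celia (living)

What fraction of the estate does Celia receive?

Celia receives 2/5 of the estate.

Joaquin takes one-fifth of ₹230,000 = ₹46,000. The remaining ₹184,000 passes to the descendants.
The descendants' portion (₹184,000) is divided into 2 shares of ₹92,000: Faisal takes ₹92,000; Uma's ₹92,000 share passes to Uma's issue.
Uma's share (₹92,000) passes entirely to Celia.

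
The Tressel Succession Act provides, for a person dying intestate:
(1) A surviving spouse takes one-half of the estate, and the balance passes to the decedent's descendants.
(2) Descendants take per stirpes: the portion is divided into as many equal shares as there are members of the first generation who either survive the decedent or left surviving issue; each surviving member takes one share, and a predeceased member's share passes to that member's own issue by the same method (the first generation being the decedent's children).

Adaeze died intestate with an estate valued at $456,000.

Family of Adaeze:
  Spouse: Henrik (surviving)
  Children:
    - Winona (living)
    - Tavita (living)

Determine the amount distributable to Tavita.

Tavita receives $114,000.

Henrik takes one-half of $456,000 = $228,000. The remaining $228,000 passes to the descendants.
The descendants' portion ($228,000) is divided into 2 shares of $114,000: Winona and Tavita each take $114,000.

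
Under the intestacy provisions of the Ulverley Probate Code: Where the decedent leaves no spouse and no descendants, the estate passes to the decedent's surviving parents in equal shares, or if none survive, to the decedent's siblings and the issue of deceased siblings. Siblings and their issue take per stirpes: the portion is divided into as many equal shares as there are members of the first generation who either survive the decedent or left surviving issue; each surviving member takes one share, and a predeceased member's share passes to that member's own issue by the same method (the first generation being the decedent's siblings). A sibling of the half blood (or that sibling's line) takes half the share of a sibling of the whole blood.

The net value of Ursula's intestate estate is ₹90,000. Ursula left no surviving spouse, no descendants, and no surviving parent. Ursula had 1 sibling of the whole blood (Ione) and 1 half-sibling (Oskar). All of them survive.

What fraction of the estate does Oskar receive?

Oskar receives 1/3 of the estate.

The entire ₹90,000 passes to the siblings and their issue.
Counting each half-blood sibling's line as half a unit, there are 3/2 units in ₹90,000, so one unit is ₹60,000. Whole-blood lines (Ione) take ₹60,000 each; half-blood lines (Oskar) take ₹30,000 each.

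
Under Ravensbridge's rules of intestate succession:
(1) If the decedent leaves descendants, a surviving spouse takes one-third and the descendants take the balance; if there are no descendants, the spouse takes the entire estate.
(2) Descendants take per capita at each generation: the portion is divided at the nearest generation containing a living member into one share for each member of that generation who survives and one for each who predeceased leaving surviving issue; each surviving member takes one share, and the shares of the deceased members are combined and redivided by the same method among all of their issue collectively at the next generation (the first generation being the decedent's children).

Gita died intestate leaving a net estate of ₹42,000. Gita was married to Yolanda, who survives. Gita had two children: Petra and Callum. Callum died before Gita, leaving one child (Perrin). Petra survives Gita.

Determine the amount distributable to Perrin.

Yolanda takes one-third of ₹42,000 = ₹14,000. The remaining ₹28,000 passes to the descendants.
The descendants' portion (₹28,000) is divided at the children's generation into 2 shares of ₹14,000. Petra takes ₹14,000. The remaining share for the deceased Callum (₹14,000) is carried to the next generation.
That pool (₹14,000) passes entirely to Perrin, the sole taker at the grandchildren's generation.

Perrin receives ₹14,000.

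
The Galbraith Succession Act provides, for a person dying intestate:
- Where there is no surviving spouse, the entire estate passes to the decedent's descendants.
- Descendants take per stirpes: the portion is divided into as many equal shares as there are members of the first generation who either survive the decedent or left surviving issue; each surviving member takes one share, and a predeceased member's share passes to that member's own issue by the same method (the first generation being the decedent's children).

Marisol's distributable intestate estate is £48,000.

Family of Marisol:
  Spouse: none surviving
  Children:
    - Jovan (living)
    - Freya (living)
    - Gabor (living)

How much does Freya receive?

Freya receives £16,000.

The entire £48,000 passes to the descendants.
That amount (£48,000) is divided into 3 shares of £16,000: Jovan, Freya, and Gabor each take £16,000.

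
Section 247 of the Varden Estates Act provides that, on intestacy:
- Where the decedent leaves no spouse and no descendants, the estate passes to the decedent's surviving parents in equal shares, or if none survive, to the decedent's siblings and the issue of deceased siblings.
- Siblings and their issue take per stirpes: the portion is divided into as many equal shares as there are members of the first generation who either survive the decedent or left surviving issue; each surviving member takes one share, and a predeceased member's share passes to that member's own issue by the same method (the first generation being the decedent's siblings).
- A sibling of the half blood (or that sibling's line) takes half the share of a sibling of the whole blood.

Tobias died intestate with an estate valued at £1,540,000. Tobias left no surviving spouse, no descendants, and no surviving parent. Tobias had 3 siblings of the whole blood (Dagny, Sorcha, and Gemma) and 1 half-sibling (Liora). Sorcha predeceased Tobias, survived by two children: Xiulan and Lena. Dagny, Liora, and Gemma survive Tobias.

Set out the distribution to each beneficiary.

The entire £1,540,000 passes to the siblings and their issue.
Counting each half-blood sibling's line as half a unit, there are 7/2 units in £1,540,000, so one unit is £440,000. Whole-blood lines (Dagny, Sorcha, and Gemma) take £440,000 each; half-blood lines (Liora) take £220,000 each.
Sorcha's share (£440,000) is divided into 2 shares of £220,000: Xiulan and Lena each take £220,000.

Dagny: £440,000; Xiulan: £220,000; Lena: £220,000; Liora: £220,000; Gemma: £440,000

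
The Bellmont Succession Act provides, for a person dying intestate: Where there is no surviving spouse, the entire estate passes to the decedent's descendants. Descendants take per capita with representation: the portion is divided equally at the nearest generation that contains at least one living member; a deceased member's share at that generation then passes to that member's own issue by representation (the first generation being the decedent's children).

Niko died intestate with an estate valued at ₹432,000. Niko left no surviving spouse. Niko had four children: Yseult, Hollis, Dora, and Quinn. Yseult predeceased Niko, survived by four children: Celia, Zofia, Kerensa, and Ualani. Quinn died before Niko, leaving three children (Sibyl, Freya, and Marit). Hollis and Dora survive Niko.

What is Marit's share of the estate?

Marit receives ₹36,000.

The entire ₹432,000 passes to the descendants.
That amount (₹432,000) is divided into 4 shares of ₹108,000: Hollis and Dora each take ₹108,000; Yseult's ₹108,000 share passes to Yseult's issue; Quinn's ₹108,000 share passes to Quinn's issue.
Yseult's share (₹108,000) is divided into 4 shares of ₹27,000: Celia, Zofia, Kerensa, and Ualani each take ₹27,000.
Quinn's share (₹108,000) is divided into 3 shares of ₹36,000: Sibyl, Freya, and Marit each take ₹36,000.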